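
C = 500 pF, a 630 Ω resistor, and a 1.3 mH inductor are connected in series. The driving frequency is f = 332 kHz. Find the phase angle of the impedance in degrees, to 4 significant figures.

ω = 2πf = 2.086e+06 rad/s
X_L = ωL = 2712 Ω
X_C = 1/(ωC) = 958.8 Ω
Net reactance X = X_L − X_C = 1753 Ω
Z = 630.0 + j1753 Ω
|Z| = √(630.0² + 1753²) = 1863 Ω
∠Z = arctan(1753/630.0) = 70.23°

70.23°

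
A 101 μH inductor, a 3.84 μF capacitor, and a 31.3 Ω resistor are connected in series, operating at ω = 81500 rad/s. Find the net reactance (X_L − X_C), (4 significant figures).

X_L = ωL = 8.232 Ω
X_C = 1/(ωC) = 3.195 Ω
X = 8.232 − 3.195 = 5.036 Ω

5.036 Ω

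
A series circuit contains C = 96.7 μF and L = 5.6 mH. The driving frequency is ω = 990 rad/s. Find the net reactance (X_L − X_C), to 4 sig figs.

X_L = ωL = 5.544 Ω
X_C = 1/(ωC) = 10.45 Ω
X = 5.544 − 10.45 = -4.902 Ω

-4.902 Ω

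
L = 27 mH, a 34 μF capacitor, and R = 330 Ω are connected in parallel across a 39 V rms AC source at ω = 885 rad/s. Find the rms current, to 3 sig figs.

X_L = ωL = 23.9 Ω
X_C = 1/(ωC) = 33.2 Ω
Parallel: admittances add. Y = 1/R + 1/(jωL) + jωC
Y = (0.00303 − j0.0118) S
|Y| = 0.0121 S → |Z| = 1/|Y| = 82.3 Ω, ∠Z = −∠Y = 75.6°
I = V/|Z| = 39/82.3 = 474 mA

474 mA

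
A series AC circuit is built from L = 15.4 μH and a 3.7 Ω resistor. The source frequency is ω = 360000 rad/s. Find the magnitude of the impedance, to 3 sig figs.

6.67 Ω

X_L = ωL = 5.54 Ω
Z = 3.70 + j5.54 Ω
|Z| = √(3.70² + 5.54²) = 6.67 Ω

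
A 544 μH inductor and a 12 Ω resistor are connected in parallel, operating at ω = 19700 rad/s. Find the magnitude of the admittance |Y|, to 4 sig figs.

X_L = ωL = 10.72 Ω
Parallel: admittances add. Y = 1/R + 1/(jωL)
Y = (0.08333 − j0.09331) S
|Y| = 0.1251 S → |Z| = 1/|Y| = 7.993 Ω, ∠Z = −∠Y = 48.23°

125.1 mS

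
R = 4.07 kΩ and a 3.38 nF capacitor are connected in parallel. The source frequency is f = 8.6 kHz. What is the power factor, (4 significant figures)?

ω = 2πf = 54040 rad/s
X_C = 1/(ωC) = 5475 Ω
Parallel: admittances add. Y = 1/R + jωC
Y = (0.0002457 + j0.0001826) S
|Y| = 0.0003061 S → |Z| = 1/|Y| = 3266 Ω, ∠Z = −∠Y = -36.63°
cos φ = cos(-36.63°) = 0.8026

0.8026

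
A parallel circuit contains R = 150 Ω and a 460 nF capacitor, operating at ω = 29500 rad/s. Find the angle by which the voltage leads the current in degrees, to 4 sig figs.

-63.84°

X_C = 1/(ωC) = 73.69 Ω
Parallel: admittances add. Y = 1/R + jωC
Y = (0.006667 + j0.01357) S
|Y| = 0.01512 S → |Z| = 1/|Y| = 66.14 Ω, ∠Z = −∠Y = -63.84°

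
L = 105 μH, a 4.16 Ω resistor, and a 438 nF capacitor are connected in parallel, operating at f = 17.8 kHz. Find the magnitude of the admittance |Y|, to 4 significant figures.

ω = 2πf = 111800 rad/s
X_L = ωL = 11.74 Ω
X_C = 1/(ωC) = 20.41 Ω
Parallel: admittances add. Y = 1/R + 1/(jωL) + jωC
Y = (0.2404 − j0.03617) S
|Y| = 0.2431 S → |Z| = 1/|Y| = 4.114 Ω, ∠Z = −∠Y = 8.557°

243.1 mS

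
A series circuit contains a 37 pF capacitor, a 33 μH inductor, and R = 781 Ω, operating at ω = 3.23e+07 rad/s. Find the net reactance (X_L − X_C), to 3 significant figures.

X_L = ωL = 1070 Ω
X_C = 1/(ωC) = 837 Ω
X = 1070 − 837 = 229 Ω

229 Ω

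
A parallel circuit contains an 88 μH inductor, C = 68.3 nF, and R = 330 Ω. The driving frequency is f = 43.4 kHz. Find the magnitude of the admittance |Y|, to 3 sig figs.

ω = 2πf = 272700 rad/s
X_L = ωL = 24.0 Ω
X_C = 1/(ωC) = 53.7 Ω
Parallel: admittances add. Y = 1/R + 1/(jωL) + jωC
Y = (0.00303 − j0.0230) S
|Y| = 0.0232 S → |Z| = 1/|Y| = 43.0 Ω, ∠Z = −∠Y = 82.5°

23.2 mS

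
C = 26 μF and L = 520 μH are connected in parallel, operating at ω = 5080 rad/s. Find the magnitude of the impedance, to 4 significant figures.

4.057 Ω

X_L = ωL = 2.642 Ω
X_C = 1/(ωC) = 7.571 Ω
Parallel: admittances add. Y = 1/(jωL) + jωC
Y = (0 − j0.2465) S
|Y| = 0.2465 S → |Z| = 1/|Y| = 4.057 Ω, ∠Z = −∠Y = 90.00°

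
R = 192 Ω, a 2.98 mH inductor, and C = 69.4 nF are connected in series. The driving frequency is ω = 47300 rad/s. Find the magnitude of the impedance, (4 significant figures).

252.3 Ω

X_L = ωL = 141.0 Ω
X_C = 1/(ωC) = 304.6 Ω
Net reactance X = X_L − X_C = -163.7 Ω
Z = 192.0 − j163.7 Ω
|Z| = √(192.0² + 163.7²) = 252.3 Ω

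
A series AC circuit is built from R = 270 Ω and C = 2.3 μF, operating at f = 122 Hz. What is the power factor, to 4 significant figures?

0.4298

ω = 2πf = 766.5 rad/s
X_C = 1/(ωC) = 567.2 Ω
Z = 270.0 − j567.2 Ω
|Z| = √(270.0² + 567.2²) = 628.2 Ω
∠Z = arctan(-567.2/270.0) = -64.54°
cos φ = cos(-64.54°) = 0.4298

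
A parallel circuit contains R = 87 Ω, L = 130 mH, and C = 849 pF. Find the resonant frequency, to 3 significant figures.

15.1 kHz

ω₀ = 1/√(LC) = 1/√(0.13 × 8.49e-10) = 95190 rad/s
f₀ = ω₀/(2π) = 15.1 kHz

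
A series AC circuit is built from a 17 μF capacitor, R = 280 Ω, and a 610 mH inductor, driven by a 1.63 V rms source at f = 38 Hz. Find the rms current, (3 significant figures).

5.48 mA

ω = 2πf = 238.8 rad/s
X_L = ωL = 146 Ω
X_C = 1/(ωC) = 246 Ω
Net reactance X = X_L − X_C = -101 Ω
Z = 280 − j101 Ω
|Z| = √(280² + 101²) = 298 Ω
I = V/|Z| = 1.63/298 = 5.48 mA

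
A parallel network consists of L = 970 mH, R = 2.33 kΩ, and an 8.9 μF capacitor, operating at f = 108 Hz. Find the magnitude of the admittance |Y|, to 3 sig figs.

ω = 2πf = 678.6 rad/s
X_L = ωL = 658 Ω
X_C = 1/(ωC) = 166 Ω
Parallel: admittances add. Y = 1/R + 1/(jωL) + jωC
Y = (0.000429 + j0.00452) S
|Y| = 0.00454 S → |Z| = 1/|Y| = 220 Ω, ∠Z = −∠Y = -84.6°

4.54 mS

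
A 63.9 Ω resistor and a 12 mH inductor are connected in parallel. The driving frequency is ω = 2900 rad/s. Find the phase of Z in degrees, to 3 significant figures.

61.4°

X_L = ωL = 34.8 Ω
Parallel: admittances add. Y = 1/R + 1/(jωL)
Y = (0.0156 − j0.0287) S
|Y| = 0.0327 S → |Z| = 1/|Y| = 30.6 Ω, ∠Z = −∠Y = 61.4°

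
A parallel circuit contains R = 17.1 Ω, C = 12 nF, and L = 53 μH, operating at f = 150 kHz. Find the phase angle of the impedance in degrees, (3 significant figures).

ω = 2πf = 942500 rad/s
X_L = ωL = 50.0 Ω
X_C = 1/(ωC) = 88.4 Ω
Parallel: admittances add. Y = 1/R + 1/(jωL) + jωC
Y = (0.0585 − j0.00871) S
|Y| = 0.0591 S → |Z| = 1/|Y| = 16.9 Ω, ∠Z = −∠Y = 8.47°

8.47°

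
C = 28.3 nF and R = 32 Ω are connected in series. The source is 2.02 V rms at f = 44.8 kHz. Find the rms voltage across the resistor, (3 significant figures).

ω = 2πf = 281500 rad/s
X_C = 1/(ωC) = 126 Ω
Z = 32.0 − j126 Ω
|Z| = √(32.0² + 126²) = 130 Ω
I = V/|Z| = 15.6 mA
V_R = I·|Z_R| = 0.0156 × 32.0 = 0.499 V

0.499 V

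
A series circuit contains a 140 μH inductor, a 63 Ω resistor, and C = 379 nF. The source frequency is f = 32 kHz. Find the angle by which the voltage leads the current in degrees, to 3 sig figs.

13.4°

ω = 2πf = 201100 rad/s
X_L = ωL = 28.1 Ω
X_C = 1/(ωC) = 13.1 Ω
Net reactance X = X_L − X_C = 15.0 Ω
Z = 63.0 + j15.0 Ω
|Z| = √(63.0² + 15.0²) = 64.8 Ω
∠Z = arctan(15.0/63.0) = 13.4°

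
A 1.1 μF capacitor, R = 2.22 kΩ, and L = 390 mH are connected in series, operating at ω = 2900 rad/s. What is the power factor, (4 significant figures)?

0.9384

X_L = ωL = 1131 Ω
X_C = 1/(ωC) = 313.5 Ω
Net reactance X = X_L − X_C = 817.5 Ω
Z = 2220 + j817.5 Ω
|Z| = √(2220² + 817.5²) = 2366 Ω
∠Z = arctan(817.5/2220) = 20.22°
cos φ = cos(20.22°) = 0.9384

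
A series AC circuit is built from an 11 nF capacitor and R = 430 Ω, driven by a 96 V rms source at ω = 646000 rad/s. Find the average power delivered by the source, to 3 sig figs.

19.4 W

X_C = 1/(ωC) = 141 Ω
Z = 430 − j141 Ω
|Z| = √(430² + 141²) = 452 Ω
∠Z = arctan(-141/430) = -18.1°
I = V/|Z| = 212 mA
P = VI cos φ = 96 × 0.212 × cos(-18.1°) = 19.4 W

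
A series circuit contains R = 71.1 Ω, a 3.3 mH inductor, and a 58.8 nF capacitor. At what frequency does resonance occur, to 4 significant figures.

11.43 kHz

ω₀ = 1/√(LC) = 1/√(0.0033 × 5.88e-08) = 71790 rad/s
f₀ = ω₀/(2π) = 11.43 kHz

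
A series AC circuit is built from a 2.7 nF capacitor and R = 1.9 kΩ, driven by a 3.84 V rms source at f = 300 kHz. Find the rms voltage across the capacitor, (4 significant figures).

ω = 2πf = 1.885e+06 rad/s
X_C = 1/(ωC) = 196.5 Ω
Z = 1900 − j196.5 Ω
|Z| = √(1900² + 196.5²) = 1910 Ω
I = V/|Z| = 2.010 mA
V_C = I·|Z_C| = 0.002010 × 196.5 = 0.3950 V

0.3950 V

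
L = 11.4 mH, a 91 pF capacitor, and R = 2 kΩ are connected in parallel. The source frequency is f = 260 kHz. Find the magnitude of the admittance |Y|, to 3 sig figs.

509 μS

ω = 2πf = 1.634e+06 rad/s
X_L = ωL = 18600 Ω
X_C = 1/(ωC) = 6730 Ω
Parallel: admittances add. Y = 1/R + 1/(jωL) + jωC
Y = (0.000500 + j9.5e-05) S
|Y| = 0.000509 S → |Z| = 1/|Y| = 1960 Ω, ∠Z = −∠Y = -10.8°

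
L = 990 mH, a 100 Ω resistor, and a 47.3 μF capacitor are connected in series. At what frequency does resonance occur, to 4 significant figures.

23.26 Hz

ω₀ = 1/√(LC) = 1/√(0.99 × 4.73e-05) = 146.1 rad/s
f₀ = ω₀/(2π) = 23.26 Hz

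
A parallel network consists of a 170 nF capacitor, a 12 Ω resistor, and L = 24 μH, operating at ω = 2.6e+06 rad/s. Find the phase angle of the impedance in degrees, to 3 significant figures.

-78.9°

X_L = ωL = 62.4 Ω
X_C = 1/(ωC) = 2.26 Ω
Parallel: admittances add. Y = 1/R + 1/(jωL) + jωC
Y = (0.0833 + j0.426) S
|Y| = 0.434 S → |Z| = 1/|Y| = 2.30 Ω, ∠Z = −∠Y = -78.9°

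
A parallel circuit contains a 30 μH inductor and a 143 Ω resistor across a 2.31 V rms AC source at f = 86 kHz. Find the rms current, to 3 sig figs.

ω = 2πf = 540400 rad/s
X_L = ωL = 16.2 Ω
Parallel: admittances add. Y = 1/R + 1/(jωL)
Y = (0.00699 − j0.0617) S
|Y| = 0.0621 S → |Z| = 1/|Y| = 16.1 Ω, ∠Z = −∠Y = 83.5°
I = V/|Z| = 2.31/16.1 = 143 mA

143 mA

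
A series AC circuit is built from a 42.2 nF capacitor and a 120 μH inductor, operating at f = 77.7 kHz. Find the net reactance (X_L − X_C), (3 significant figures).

ω = 2πf = 488200 rad/s
X_L = ωL = 58.6 Ω
X_C = 1/(ωC) = 48.5 Ω
X = 58.6 − 48.5 = 10.0 Ω

10.0 Ω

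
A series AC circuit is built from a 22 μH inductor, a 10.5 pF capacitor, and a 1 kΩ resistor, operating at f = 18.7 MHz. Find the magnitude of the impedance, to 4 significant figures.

2037 Ω

ω = 2πf = 1.175e+08 rad/s
X_L = ωL = 2585 Ω
X_C = 1/(ωC) = 810.6 Ω
Net reactance X = X_L − X_C = 1774 Ω
Z = 1000 + j1774 Ω
|Z| = √(1000² + 1774²) = 2037 Ω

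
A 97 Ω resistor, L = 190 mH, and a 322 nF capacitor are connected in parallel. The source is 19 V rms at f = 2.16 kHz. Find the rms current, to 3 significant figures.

ω = 2πf = 13570 rad/s
X_L = ωL = 2580 Ω
X_C = 1/(ωC) = 229 Ω
Parallel: admittances add. Y = 1/R + 1/(jωL) + jωC
Y = (0.0103 + j0.00398) S
|Y| = 0.0111 S → |Z| = 1/|Y| = 90.5 Ω, ∠Z = −∠Y = -21.1°
I = V/|Z| = 19/90.5 = 210 mA

210 mA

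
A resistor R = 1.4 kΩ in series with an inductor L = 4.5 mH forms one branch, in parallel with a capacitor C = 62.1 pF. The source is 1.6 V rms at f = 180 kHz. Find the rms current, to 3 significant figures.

ω = 2πf = 1.131e+06 rad/s
X_L = ωL = 5090 Ω
X_C = 1/(ωC) = 14200 Ω
Branch 1 (R+jX_L): Z₁ = 1400 + j5090 Ω, |Z₁| = 5280 Ω
Branch 2 (−jX_C): Z₂ = −j14200 Ω
Parallel: Z = Z₁Z₂/(Z₁+Z₂), |Z| = 8120 Ω, ∠Z = 65.9°
I = V/|Z| = 1.6/8120 = 197 μA

197 μA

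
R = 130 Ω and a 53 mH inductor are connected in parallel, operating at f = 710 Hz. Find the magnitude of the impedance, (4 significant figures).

113.9 Ω

ω = 2πf = 4461 rad/s
X_L = ωL = 236.4 Ω
Parallel: admittances add. Y = 1/R + 1/(jωL)
Y = (0.007692 − j0.004229) S
|Y| = 0.008778 S → |Z| = 1/|Y| = 113.9 Ω, ∠Z = −∠Y = 28.80°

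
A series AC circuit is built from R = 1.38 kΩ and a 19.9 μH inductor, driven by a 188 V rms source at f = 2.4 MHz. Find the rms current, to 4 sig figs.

133.1 mA

ω = 2πf = 1.508e+07 rad/s
X_L = ωL = 300.1 Ω
Z = 1380 + j300.1 Ω
|Z| = √(1380² + 300.1²) = 1412 Ω
I = V/|Z| = 188/1412 = 133.1 mA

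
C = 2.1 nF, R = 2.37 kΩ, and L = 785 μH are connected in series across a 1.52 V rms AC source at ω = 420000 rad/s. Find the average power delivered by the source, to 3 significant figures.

X_L = ωL = 330 Ω
X_C = 1/(ωC) = 1130 Ω
Net reactance X = X_L − X_C = -804 Ω
Z = 2370 − j804 Ω
|Z| = √(2370² + 804²) = 2500 Ω
∠Z = arctan(-804/2370) = -18.7°
I = V/|Z| = 607 μA
P = VI cos φ = 1.52 × 0.000607 × cos(-18.7°) = 874 μW

874 μW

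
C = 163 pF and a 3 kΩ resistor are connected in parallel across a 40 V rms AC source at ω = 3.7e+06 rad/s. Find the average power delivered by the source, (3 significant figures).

533 mW

X_C = 1/(ωC) = 1660 Ω
Parallel: admittances add. Y = 1/R + jωC
Y = (0.000333 + j0.000603) S
|Y| = 0.000689 S → |Z| = 1/|Y| = 1450 Ω, ∠Z = −∠Y = -61.1°
I = V/|Z| = 27.6 mA
P = VI cos φ = 40 × 0.0276 × cos(-61.1°) = 533 mW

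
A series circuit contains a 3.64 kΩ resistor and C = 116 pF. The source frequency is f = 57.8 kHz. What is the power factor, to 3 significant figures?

ω = 2πf = 363200 rad/s
X_C = 1/(ωC) = 23700 Ω
Z = 3640 − j23700 Ω
|Z| = √(3640² + 23700²) = 24000 Ω
∠Z = arctan(-23700/3640) = -81.3°
cos φ = cos(-81.3°) = 0.152

0.152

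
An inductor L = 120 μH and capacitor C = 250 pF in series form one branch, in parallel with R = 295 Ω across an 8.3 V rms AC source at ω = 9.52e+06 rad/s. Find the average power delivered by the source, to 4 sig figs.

X_L = ωL = 1142 Ω
X_C = 1/(ωC) = 420.2 Ω
Branch 1: Z₁ = R = 295.0 Ω
Branch 2 (series LC): Z₂ = j(X_L − X_C) = j722.2 Ω
Parallel: Z = Z₁Z₂/(Z₁+Z₂), |Z| = 273.1 Ω, ∠Z = 22.22°
I = V/|Z| = 30.39 mA
P = VI cos φ = 8.3 × 0.03039 × cos(22.22°) = 233.5 mW

233.5 mW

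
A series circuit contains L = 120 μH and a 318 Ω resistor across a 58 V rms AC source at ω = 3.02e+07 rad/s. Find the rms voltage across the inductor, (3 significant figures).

X_L = ωL = 3620 Ω
Z = 318 + j3620 Ω
|Z| = √(318² + 3620²) = 3640 Ω
I = V/|Z| = 15.9 mA
V_L = I·|Z_L| = 0.0159 × 3620 = 57.8 V

57.8 V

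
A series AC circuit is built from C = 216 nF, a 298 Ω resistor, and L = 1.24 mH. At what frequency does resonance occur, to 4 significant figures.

9.725 kHz

ω₀ = 1/√(LC) = 1/√(0.00124 × 2.16e-07) = 61100 rad/s
f₀ = ω₀/(2π) = 9.725 kHz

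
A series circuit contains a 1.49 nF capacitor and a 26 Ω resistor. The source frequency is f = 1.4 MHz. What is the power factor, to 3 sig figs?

ω = 2πf = 8.796e+06 rad/s
X_C = 1/(ωC) = 76.3 Ω
Z = 26.0 − j76.3 Ω
|Z| = √(26.0² + 76.3²) = 80.6 Ω
∠Z = arctan(-76.3/26.0) = -71.2°
cos φ = cos(-71.2°) = 0.323

0.323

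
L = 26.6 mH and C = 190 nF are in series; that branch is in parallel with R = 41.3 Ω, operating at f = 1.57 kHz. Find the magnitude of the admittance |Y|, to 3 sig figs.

ω = 2πf = 9865 rad/s
X_L = ωL = 262 Ω
X_C = 1/(ωC) = 534 Ω
Branch 1: Z₁ = R = 41.3 Ω
Branch 2 (series LC): Z₂ = j(X_L − X_C) = −j271 Ω
Parallel: Z = Z₁Z₂/(Z₁+Z₂), |Z| = 40.8 Ω, ∠Z = -8.66°
|Y| = 1/|Z| = 24.5 mS

24.5 mS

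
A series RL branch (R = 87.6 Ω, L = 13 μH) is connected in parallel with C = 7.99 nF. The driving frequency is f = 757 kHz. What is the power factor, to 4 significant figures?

ω = 2πf = 4.756e+06 rad/s
X_L = ωL = 61.83 Ω
X_C = 1/(ωC) = 26.31 Ω
Branch 1 (R+jX_L): Z₁ = 87.60 + j61.83 Ω, |Z₁| = 107.2 Ω
Branch 2 (−jX_C): Z₂ = −j26.31 Ω
Parallel: Z = Z₁Z₂/(Z₁+Z₂), |Z| = 29.85 Ω, ∠Z = -76.85°
cos φ = cos(-76.85°) = 0.2274

0.2274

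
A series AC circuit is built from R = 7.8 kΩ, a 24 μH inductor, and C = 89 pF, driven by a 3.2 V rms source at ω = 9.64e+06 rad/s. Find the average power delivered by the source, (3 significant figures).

1.29 mW

X_L = ωL = 231 Ω
X_C = 1/(ωC) = 1170 Ω
Net reactance X = X_L − X_C = -934 Ω
Z = 7800 − j934 Ω
|Z| = √(7800² + 934²) = 7860 Ω
∠Z = arctan(-934/7800) = -6.83°
I = V/|Z| = 407 μA
P = VI cos φ = 3.2 × 0.000407 × cos(-6.83°) = 1.29 mW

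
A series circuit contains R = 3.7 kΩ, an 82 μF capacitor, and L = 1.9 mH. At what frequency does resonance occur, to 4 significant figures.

ω₀ = 1/√(LC) = 1/√(0.0019 × 8.2e-05) = 2533 rad/s
f₀ = ω₀/(2π) = 403.2 Hz

403.2 Hz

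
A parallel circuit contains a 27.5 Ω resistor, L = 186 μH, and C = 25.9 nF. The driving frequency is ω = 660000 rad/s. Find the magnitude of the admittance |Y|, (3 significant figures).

37.4 mS

X_L = ωL = 123 Ω
X_C = 1/(ωC) = 58.5 Ω
Parallel: admittances add. Y = 1/R + 1/(jωL) + jωC
Y = (0.0364 + j0.00895) S
|Y| = 0.0374 S → |Z| = 1/|Y| = 26.7 Ω, ∠Z = −∠Y = -13.8°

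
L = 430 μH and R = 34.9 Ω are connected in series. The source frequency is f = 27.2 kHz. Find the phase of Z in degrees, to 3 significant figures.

64.6°

ω = 2πf = 170900 rad/s
X_L = ωL = 73.5 Ω
Z = 34.9 + j73.5 Ω
|Z| = √(34.9² + 73.5²) = 81.4 Ω
∠Z = arctan(73.5/34.9) = 64.6°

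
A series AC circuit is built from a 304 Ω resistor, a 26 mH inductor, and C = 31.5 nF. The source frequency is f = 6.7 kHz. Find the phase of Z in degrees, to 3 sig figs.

ω = 2πf = 42100 rad/s
X_L = ωL = 1090 Ω
X_C = 1/(ωC) = 754 Ω
Net reactance X = X_L − X_C = 340 Ω
Z = 304 + j340 Ω
|Z| = √(304² + 340²) = 456 Ω
∠Z = arctan(340/304) = 48.2°

48.2°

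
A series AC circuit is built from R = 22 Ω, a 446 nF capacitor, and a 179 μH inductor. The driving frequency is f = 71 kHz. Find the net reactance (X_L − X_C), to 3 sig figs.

74.8 Ω

ω = 2πf = 446100 rad/s
X_L = ωL = 79.9 Ω
X_C = 1/(ωC) = 5.03 Ω
X = 79.9 − 5.03 = 74.8 Ω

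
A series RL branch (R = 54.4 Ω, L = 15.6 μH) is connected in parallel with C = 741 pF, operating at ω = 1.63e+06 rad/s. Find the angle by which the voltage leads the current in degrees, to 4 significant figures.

21.17°

X_L = ωL = 25.43 Ω
X_C = 1/(ωC) = 827.9 Ω
Branch 1 (R+jX_L): Z₁ = 54.40 + j25.43 Ω, |Z₁| = 60.05 Ω
Branch 2 (−jX_C): Z₂ = −j827.9 Ω
Parallel: Z = Z₁Z₂/(Z₁+Z₂), |Z| = 61.81 Ω, ∠Z = 21.17°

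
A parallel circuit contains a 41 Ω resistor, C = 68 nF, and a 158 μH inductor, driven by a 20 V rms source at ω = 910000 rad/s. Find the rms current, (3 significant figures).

1.20 A

X_L = ωL = 144 Ω
X_C = 1/(ωC) = 16.2 Ω
Parallel: admittances add. Y = 1/R + 1/(jωL) + jωC
Y = (0.0244 + j0.0549) S
|Y| = 0.0601 S → |Z| = 1/|Y| = 16.6 Ω, ∠Z = −∠Y = -66.1°
I = V/|Z| = 20/16.6 = 1.20 A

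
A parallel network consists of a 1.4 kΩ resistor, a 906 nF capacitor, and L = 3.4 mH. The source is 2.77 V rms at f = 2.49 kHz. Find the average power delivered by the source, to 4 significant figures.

ω = 2πf = 15650 rad/s
X_L = ωL = 53.19 Ω
X_C = 1/(ωC) = 70.55 Ω
Parallel: admittances add. Y = 1/R + 1/(jωL) + jωC
Y = (0.0007143 − j0.004625) S
|Y| = 0.004680 S → |Z| = 1/|Y| = 213.7 Ω, ∠Z = −∠Y = 81.22°
I = V/|Z| = 12.96 mA
P = VI cos φ = 2.77 × 0.01296 × cos(81.22°) = 5.481 mW

5.481 mW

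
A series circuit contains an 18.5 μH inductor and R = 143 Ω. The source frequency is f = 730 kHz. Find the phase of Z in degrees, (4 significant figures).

ω = 2πf = 4.587e+06 rad/s
X_L = ωL = 84.85 Ω
Z = 143.0 + j84.85 Ω
|Z| = √(143.0² + 84.85²) = 166.3 Ω
∠Z = arctan(84.85/143.0) = 30.68°

30.68°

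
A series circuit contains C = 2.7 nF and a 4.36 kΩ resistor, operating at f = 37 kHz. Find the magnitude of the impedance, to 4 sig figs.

ω = 2πf = 232500 rad/s
X_C = 1/(ωC) = 1593 Ω
Z = 4360 − j1593 Ω
|Z| = √(4360² + 1593²) = 4642 Ω

4642 Ω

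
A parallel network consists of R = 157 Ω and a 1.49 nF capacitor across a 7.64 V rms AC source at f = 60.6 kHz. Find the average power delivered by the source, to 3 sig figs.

372 mW

ω = 2πf = 380800 rad/s
X_C = 1/(ωC) = 1760 Ω
Parallel: admittances add. Y = 1/R + jωC
Y = (0.00637 + j0.000567) S
|Y| = 0.00639 S → |Z| = 1/|Y| = 156 Ω, ∠Z = −∠Y = -5.09°
I = V/|Z| = 48.9 mA
P = VI cos φ = 7.64 × 0.0489 × cos(-5.09°) = 372 mW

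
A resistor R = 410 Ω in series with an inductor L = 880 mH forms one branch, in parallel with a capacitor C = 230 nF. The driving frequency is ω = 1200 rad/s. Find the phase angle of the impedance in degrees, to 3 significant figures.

59.7°

X_L = ωL = 1060 Ω
X_C = 1/(ωC) = 3620 Ω
Branch 1 (R+jX_L): Z₁ = 410 + j1060 Ω, |Z₁| = 1130 Ω
Branch 2 (−jX_C): Z₂ = −j3620 Ω
Parallel: Z = Z₁Z₂/(Z₁+Z₂), |Z| = 1580 Ω, ∠Z = 59.7°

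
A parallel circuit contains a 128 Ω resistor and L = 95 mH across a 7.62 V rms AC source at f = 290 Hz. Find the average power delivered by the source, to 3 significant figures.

ω = 2πf = 1822 rad/s
X_L = ωL = 173 Ω
Parallel: admittances add. Y = 1/R + 1/(jωL)
Y = (0.00781 − j0.00578) S
|Y| = 0.00972 S → |Z| = 1/|Y| = 103 Ω, ∠Z = −∠Y = 36.5°
I = V/|Z| = 74.0 mA
P = VI cos φ = 7.62 × 0.0740 × cos(36.5°) = 454 mW

454 mW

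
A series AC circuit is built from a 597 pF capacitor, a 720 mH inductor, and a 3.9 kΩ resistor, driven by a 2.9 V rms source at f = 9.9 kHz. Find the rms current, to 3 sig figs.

ω = 2πf = 62200 rad/s
X_L = ωL = 44800 Ω
X_C = 1/(ωC) = 26900 Ω
Net reactance X = X_L − X_C = 17900 Ω
Z = 3900 + j17900 Ω
|Z| = √(3900² + 17900²) = 18300 Ω
I = V/|Z| = 2.9/18300 = 159 μA

159 μA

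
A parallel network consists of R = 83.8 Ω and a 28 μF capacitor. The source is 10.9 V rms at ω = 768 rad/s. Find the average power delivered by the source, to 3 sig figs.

X_C = 1/(ωC) = 46.5 Ω
Parallel: admittances add. Y = 1/R + jωC
Y = (0.0119 + j0.0215) S
|Y| = 0.0246 S → |Z| = 1/|Y| = 40.7 Ω, ∠Z = −∠Y = -61.0°
I = V/|Z| = 268 mA
P = VI cos φ = 10.9 × 0.268 × cos(-61.0°) = 1.42 W

1.42 W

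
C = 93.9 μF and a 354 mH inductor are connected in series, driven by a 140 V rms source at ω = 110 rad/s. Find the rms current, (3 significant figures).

X_L = ωL = 38.9 Ω
X_C = 1/(ωC) = 96.8 Ω
Net reactance X = X_L − X_C = -57.9 Ω
Z = − j57.9 Ω
|Z| = √(0² + 57.9²) = 57.9 Ω
I = V/|Z| = 140/57.9 = 2.42 A

2.42 A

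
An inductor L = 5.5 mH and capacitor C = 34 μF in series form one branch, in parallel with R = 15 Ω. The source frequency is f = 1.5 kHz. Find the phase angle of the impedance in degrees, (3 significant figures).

ω = 2πf = 9425 rad/s
X_L = ωL = 51.8 Ω
X_C = 1/(ωC) = 3.12 Ω
Branch 1: Z₁ = R = 15.0 Ω
Branch 2 (series LC): Z₂ = j(X_L − X_C) = j48.7 Ω
Parallel: Z = Z₁Z₂/(Z₁+Z₂), |Z| = 14.3 Ω, ∠Z = 17.1°

17.1°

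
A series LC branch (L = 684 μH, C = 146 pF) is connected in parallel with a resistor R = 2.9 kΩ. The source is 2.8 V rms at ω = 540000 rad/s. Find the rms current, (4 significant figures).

X_L = ωL = 369.4 Ω
X_C = 1/(ωC) = 12680 Ω
Branch 1: Z₁ = R = 2900 Ω
Branch 2 (series LC): Z₂ = j(X_L − X_C) = −j12310 Ω
Parallel: Z = Z₁Z₂/(Z₁+Z₂), |Z| = 2823 Ω, ∠Z = -13.25°
I = V/|Z| = 2.8/2823 = 991.9 μA

991.9 μA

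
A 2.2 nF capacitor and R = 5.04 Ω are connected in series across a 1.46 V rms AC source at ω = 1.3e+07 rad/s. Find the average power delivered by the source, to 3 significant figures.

8.61 mW

X_C = 1/(ωC) = 35.0 Ω
Z = 5.04 − j35.0 Ω
|Z| = √(5.04² + 35.0²) = 35.3 Ω
∠Z = arctan(-35.0/5.04) = -81.8°
I = V/|Z| = 41.3 mA
P = VI cos φ = 1.46 × 0.0413 × cos(-81.8°) = 8.61 mW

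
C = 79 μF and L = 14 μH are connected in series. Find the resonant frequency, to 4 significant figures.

ω₀ = 1/√(LC) = 1/√(1.4e-05 × 7.9e-05) = 30070 rad/s
f₀ = ω₀/(2π) = 4.786 kHz

4.786 kHz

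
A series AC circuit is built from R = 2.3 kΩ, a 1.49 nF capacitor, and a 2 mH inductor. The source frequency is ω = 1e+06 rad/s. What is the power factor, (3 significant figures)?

X_L = ωL = 2000 Ω
X_C = 1/(ωC) = 671 Ω
Net reactance X = X_L − X_C = 1330 Ω
Z = 2300 + j1330 Ω
|Z| = √(2300² + 1330²) = 2660 Ω
∠Z = arctan(1330/2300) = 30.0°
cos φ = cos(30.0°) = 0.866

0.866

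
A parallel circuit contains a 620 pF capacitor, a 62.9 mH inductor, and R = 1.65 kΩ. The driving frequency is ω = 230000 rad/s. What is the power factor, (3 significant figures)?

0.993

X_L = ωL = 14500 Ω
X_C = 1/(ωC) = 7010 Ω
Parallel: admittances add. Y = 1/R + 1/(jωL) + jωC
Y = (0.000606 + j7.35e-05) S
|Y| = 0.000610 S → |Z| = 1/|Y| = 1640 Ω, ∠Z = −∠Y = -6.91°
cos φ = cos(-6.91°) = 0.993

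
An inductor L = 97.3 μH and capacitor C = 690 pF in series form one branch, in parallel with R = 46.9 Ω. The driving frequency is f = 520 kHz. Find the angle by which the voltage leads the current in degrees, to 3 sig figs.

ω = 2πf = 3.267e+06 rad/s
X_L = ωL = 318 Ω
X_C = 1/(ωC) = 444 Ω
Branch 1: Z₁ = R = 46.9 Ω
Branch 2 (series LC): Z₂ = j(X_L − X_C) = −j126 Ω
Parallel: Z = Z₁Z₂/(Z₁+Z₂), |Z| = 43.9 Ω, ∠Z = -20.5°

-20.5°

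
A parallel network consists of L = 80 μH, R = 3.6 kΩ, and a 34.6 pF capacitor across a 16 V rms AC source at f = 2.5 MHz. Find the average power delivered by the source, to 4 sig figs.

ω = 2πf = 1.571e+07 rad/s
X_L = ωL = 1257 Ω
X_C = 1/(ωC) = 1840 Ω
Parallel: admittances add. Y = 1/R + 1/(jωL) + jωC
Y = (0.0002778 − j0.0002523) S
|Y| = 0.0003752 S → |Z| = 1/|Y| = 2665 Ω, ∠Z = −∠Y = 42.25°
I = V/|Z| = 6.004 mA
P = VI cos φ = 16 × 0.006004 × cos(42.25°) = 71.11 mW

71.11 mW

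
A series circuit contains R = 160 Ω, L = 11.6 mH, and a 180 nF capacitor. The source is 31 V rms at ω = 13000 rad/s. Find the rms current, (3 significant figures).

97.0 mA

X_L = ωL = 151 Ω
X_C = 1/(ωC) = 427 Ω
Net reactance X = X_L − X_C = -277 Ω
Z = 160 − j277 Ω
|Z| = √(160² + 277²) = 319 Ω
I = V/|Z| = 31/319 = 97.0 mA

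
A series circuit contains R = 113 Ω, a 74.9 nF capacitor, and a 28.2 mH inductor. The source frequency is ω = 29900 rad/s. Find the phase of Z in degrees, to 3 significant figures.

74.1°

X_L = ωL = 843 Ω
X_C = 1/(ωC) = 447 Ω
Net reactance X = X_L − X_C = 397 Ω
Z = 113 + j397 Ω
|Z| = √(113² + 397²) = 412 Ω
∠Z = arctan(397/113) = 74.1°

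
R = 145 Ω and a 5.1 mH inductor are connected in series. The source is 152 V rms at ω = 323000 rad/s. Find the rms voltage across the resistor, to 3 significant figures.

13.3 V

X_L = ωL = 1650 Ω
Z = 145 + j1650 Ω
|Z| = √(145² + 1650²) = 1650 Ω
I = V/|Z| = 91.9 mA
V_R = I·|Z_R| = 0.0919 × 145 = 13.3 V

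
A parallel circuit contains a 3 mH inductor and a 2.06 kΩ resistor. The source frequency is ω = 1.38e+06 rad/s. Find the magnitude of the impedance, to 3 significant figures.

1840 Ω

X_L = ωL = 4140 Ω
Parallel: admittances add. Y = 1/R + 1/(jωL)
Y = (0.000485 − j0.000242) S
|Y| = 0.000542 S → |Z| = 1/|Y| = 1840 Ω, ∠Z = −∠Y = 26.5°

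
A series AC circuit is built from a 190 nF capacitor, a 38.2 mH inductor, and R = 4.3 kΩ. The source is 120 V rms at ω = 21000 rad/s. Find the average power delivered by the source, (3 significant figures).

3.29 W

X_L = ωL = 802 Ω
X_C = 1/(ωC) = 251 Ω
Net reactance X = X_L − X_C = 552 Ω
Z = 4300 + j552 Ω
|Z| = √(4300² + 552²) = 4340 Ω
∠Z = arctan(552/4300) = 7.31°
I = V/|Z| = 27.7 mA
P = VI cos φ = 120 × 0.0277 × cos(7.31°) = 3.29 W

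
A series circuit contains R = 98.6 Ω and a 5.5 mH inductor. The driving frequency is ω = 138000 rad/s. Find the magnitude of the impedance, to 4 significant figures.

X_L = ωL = 759.0 Ω
Z = 98.60 + j759.0 Ω
|Z| = √(98.60² + 759.0²) = 765.4 Ω

765.4 Ω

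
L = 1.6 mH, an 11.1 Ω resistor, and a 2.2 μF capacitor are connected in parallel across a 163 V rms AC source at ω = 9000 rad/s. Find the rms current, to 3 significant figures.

X_L = ωL = 14.4 Ω
X_C = 1/(ωC) = 50.5 Ω
Parallel: admittances add. Y = 1/R + 1/(jωL) + jωC
Y = (0.0901 − j0.0496) S
|Y| = 0.103 S → |Z| = 1/|Y| = 9.72 Ω, ∠Z = −∠Y = 28.9°
I = V/|Z| = 163/9.72 = 16.8 A

16.8 A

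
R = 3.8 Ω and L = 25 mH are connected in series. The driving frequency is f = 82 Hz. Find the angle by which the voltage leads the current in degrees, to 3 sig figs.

ω = 2πf = 515.2 rad/s
X_L = ωL = 12.9 Ω
Z = 3.80 + j12.9 Ω
|Z| = √(3.80² + 12.9²) = 13.4 Ω
∠Z = arctan(12.9/3.80) = 73.6°

73.6°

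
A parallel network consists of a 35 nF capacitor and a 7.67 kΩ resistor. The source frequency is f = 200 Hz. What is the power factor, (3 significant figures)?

ω = 2πf = 1257 rad/s
X_C = 1/(ωC) = 22700 Ω
Parallel: admittances add. Y = 1/R + jωC
Y = (0.000130 + j4.4e-05) S
|Y| = 0.000138 S → |Z| = 1/|Y| = 7270 Ω, ∠Z = −∠Y = -18.6°
cos φ = cos(-18.6°) = 0.948

0.948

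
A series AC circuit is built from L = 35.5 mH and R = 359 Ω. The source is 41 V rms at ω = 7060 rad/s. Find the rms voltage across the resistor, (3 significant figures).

33.6 V

X_L = ωL = 251 Ω
Z = 359 + j251 Ω
|Z| = √(359² + 251²) = 438 Ω
I = V/|Z| = 93.6 mA
V_R = I·|Z_R| = 0.0936 × 359 = 33.6 V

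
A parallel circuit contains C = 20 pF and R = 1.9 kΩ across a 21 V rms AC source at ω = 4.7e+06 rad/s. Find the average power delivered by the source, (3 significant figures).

232 mW

X_C = 1/(ωC) = 10600 Ω
Parallel: admittances add. Y = 1/R + jωC
Y = (0.000526 + j9.4e-05) S
|Y| = 0.000535 S → |Z| = 1/|Y| = 1870 Ω, ∠Z = −∠Y = -10.1°
I = V/|Z| = 11.2 mA
P = VI cos φ = 21 × 0.0112 × cos(-10.1°) = 232 mW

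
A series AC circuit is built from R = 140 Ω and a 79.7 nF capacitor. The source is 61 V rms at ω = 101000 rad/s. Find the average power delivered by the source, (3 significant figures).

14.9 W

X_C = 1/(ωC) = 124 Ω
Z = 140 − j124 Ω
|Z| = √(140² + 124²) = 187 Ω
∠Z = arctan(-124/140) = -41.6°
I = V/|Z| = 326 mA
P = VI cos φ = 61 × 0.326 × cos(-41.6°) = 14.9 W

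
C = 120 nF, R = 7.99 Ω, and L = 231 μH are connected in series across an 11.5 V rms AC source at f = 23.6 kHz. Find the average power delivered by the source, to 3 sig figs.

1.94 W

ω = 2πf = 148300 rad/s
X_L = ωL = 34.3 Ω
X_C = 1/(ωC) = 56.2 Ω
Net reactance X = X_L − X_C = -21.9 Ω
Z = 7.99 − j21.9 Ω
|Z| = √(7.99² + 21.9²) = 23.4 Ω
∠Z = arctan(-21.9/7.99) = -70.0°
I = V/|Z| = 492 mA
P = VI cos φ = 11.5 × 0.492 × cos(-70.0°) = 1.94 W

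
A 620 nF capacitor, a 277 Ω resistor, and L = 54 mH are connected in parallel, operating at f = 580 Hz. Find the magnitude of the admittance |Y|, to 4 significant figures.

4.582 mS

ω = 2πf = 3644 rad/s
X_L = ωL = 196.8 Ω
X_C = 1/(ωC) = 442.6 Ω
Parallel: admittances add. Y = 1/R + 1/(jωL) + jωC
Y = (0.003610 − j0.002822) S
|Y| = 0.004582 S → |Z| = 1/|Y| = 218.2 Ω, ∠Z = −∠Y = 38.02°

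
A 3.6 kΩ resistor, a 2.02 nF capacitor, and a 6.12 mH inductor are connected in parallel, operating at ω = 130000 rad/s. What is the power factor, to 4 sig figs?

0.2691

X_L = ωL = 795.6 Ω
X_C = 1/(ωC) = 3808 Ω
Parallel: admittances add. Y = 1/R + 1/(jωL) + jωC
Y = (0.0002778 − j0.0009943) S
|Y| = 0.001032 S → |Z| = 1/|Y| = 968.6 Ω, ∠Z = −∠Y = 74.39°
cos φ = cos(74.39°) = 0.2691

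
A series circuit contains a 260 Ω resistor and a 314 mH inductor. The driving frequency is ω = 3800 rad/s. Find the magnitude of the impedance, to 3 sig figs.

X_L = ωL = 1190 Ω
Z = 260 + j1190 Ω
|Z| = √(260² + 1190²) = 1220 Ω

1220 Ω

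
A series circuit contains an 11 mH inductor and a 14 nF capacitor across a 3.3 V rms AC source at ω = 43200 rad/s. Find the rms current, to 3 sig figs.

2.80 mA

X_L = ωL = 475 Ω
X_C = 1/(ωC) = 1650 Ω
Net reactance X = X_L − X_C = -1180 Ω
Z = − j1180 Ω
|Z| = √(0² + 1180²) = 1180 Ω
I = V/|Z| = 3.3/1180 = 2.80 mA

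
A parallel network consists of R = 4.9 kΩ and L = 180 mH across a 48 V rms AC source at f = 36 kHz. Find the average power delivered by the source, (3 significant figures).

470 mW

ω = 2πf = 226200 rad/s
X_L = ωL = 40700 Ω
Parallel: admittances add. Y = 1/R + 1/(jωL)
Y = (0.000204 − j2.46e-05) S
|Y| = 0.000206 S → |Z| = 1/|Y| = 4860 Ω, ∠Z = −∠Y = 6.86°
I = V/|Z| = 9.87 mA
P = VI cos φ = 48 × 0.00987 × cos(6.86°) = 470 mW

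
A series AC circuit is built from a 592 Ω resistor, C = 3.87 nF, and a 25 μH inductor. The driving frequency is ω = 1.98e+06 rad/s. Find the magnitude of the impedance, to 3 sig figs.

598 Ω

X_L = ωL = 49.5 Ω
X_C = 1/(ωC) = 131 Ω
Net reactance X = X_L − X_C = -81.0 Ω
Z = 592 − j81.0 Ω
|Z| = √(592² + 81.0²) = 598 Ω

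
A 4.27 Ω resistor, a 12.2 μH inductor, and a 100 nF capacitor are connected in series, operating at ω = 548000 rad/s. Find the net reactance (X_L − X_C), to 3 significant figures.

X_L = ωL = 6.69 Ω
X_C = 1/(ωC) = 18.2 Ω
X = 6.69 − 18.2 = -11.6 Ω

-11.6 Ω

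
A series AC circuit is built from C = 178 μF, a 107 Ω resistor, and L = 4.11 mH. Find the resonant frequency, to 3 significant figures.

186 Hz

ω₀ = 1/√(LC) = 1/√(0.00411 × 0.000178) = 1169 rad/s
f₀ = ω₀/(2π) = 186 Hz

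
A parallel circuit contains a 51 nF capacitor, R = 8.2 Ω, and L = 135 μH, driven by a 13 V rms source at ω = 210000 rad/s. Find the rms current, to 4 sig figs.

X_L = ωL = 28.35 Ω
X_C = 1/(ωC) = 93.37 Ω
Parallel: admittances add. Y = 1/R + 1/(jωL) + jωC
Y = (0.1220 − j0.02456) S
|Y| = 0.1244 S → |Z| = 1/|Y| = 8.039 Ω, ∠Z = −∠Y = 11.39°
I = V/|Z| = 13/8.039 = 1.617 A

1.617 A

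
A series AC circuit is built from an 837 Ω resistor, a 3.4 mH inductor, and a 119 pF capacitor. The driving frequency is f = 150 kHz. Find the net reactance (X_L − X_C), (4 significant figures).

-5712 Ω

ω = 2πf = 942500 rad/s
X_L = ωL = 3204 Ω
X_C = 1/(ωC) = 8916 Ω
X = 3204 − 8916 = -5712 Ω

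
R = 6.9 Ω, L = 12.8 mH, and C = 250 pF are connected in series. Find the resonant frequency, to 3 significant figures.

89.0 kHz

ω₀ = 1/√(LC) = 1/√(0.0128 × 2.5e-10) = 559000 rad/s
f₀ = ω₀/(2π) = 89.0 kHz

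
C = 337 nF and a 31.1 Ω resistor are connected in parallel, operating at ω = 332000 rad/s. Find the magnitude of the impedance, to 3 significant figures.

8.59 Ω

X_C = 1/(ωC) = 8.94 Ω
Parallel: admittances add. Y = 1/R + jωC
Y = (0.0322 + j0.112) S
|Y| = 0.116 S → |Z| = 1/|Y| = 8.59 Ω, ∠Z = −∠Y = -74.0°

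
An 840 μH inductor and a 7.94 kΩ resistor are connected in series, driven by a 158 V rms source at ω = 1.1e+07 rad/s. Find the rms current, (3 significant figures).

13.0 mA

X_L = ωL = 9240 Ω
Z = 7940 + j9240 Ω
|Z| = √(7940² + 9240²) = 12200 Ω
I = V/|Z| = 158/12200 = 13.0 mA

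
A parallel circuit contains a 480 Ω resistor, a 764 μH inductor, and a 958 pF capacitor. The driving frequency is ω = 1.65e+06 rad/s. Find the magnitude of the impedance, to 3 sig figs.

X_L = ωL = 1260 Ω
X_C = 1/(ωC) = 633 Ω
Parallel: admittances add. Y = 1/R + 1/(jωL) + jωC
Y = (0.00208 + j0.000787) S
|Y| = 0.00223 S → |Z| = 1/|Y| = 449 Ω, ∠Z = −∠Y = -20.7°

449 Ω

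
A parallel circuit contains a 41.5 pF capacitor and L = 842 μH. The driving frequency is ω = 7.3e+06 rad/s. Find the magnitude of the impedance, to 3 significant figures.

7130 Ω

X_L = ωL = 6150 Ω
X_C = 1/(ωC) = 3300 Ω
Parallel: admittances add. Y = 1/(jωL) + jωC
Y = (0 + j0.000140) S
|Y| = 0.000140 S → |Z| = 1/|Y| = 7130 Ω, ∠Z = −∠Y = -90.0°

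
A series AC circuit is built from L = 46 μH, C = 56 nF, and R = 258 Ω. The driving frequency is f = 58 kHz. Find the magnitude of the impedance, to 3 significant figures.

ω = 2πf = 364400 rad/s
X_L = ωL = 16.8 Ω
X_C = 1/(ωC) = 49.0 Ω
Net reactance X = X_L − X_C = -32.2 Ω
Z = 258 − j32.2 Ω
|Z| = √(258² + 32.2²) = 260 Ω

260 Ω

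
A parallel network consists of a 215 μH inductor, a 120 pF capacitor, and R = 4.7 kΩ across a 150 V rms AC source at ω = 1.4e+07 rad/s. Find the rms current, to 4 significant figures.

X_L = ωL = 3010 Ω
X_C = 1/(ωC) = 595.2 Ω
Parallel: admittances add. Y = 1/R + 1/(jωL) + jωC
Y = (0.0002128 + j0.001348) S
|Y| = 0.001364 S → |Z| = 1/|Y| = 732.9 Ω, ∠Z = −∠Y = -81.03°
I = V/|Z| = 150/732.9 = 204.7 mA

204.7 mA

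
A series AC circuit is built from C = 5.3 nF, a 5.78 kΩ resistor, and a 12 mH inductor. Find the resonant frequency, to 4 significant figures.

19.96 kHz

ω₀ = 1/√(LC) = 1/√(0.012 × 5.3e-09) = 125400 rad/s
f₀ = ω₀/(2π) = 19.96 kHz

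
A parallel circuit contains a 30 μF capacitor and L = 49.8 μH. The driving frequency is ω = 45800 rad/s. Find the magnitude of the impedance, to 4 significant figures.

1.069 Ω

X_L = ωL = 2.281 Ω
X_C = 1/(ωC) = 0.7278 Ω
Parallel: admittances add. Y = 1/(jωL) + jωC
Y = (0 + j0.9356) S
|Y| = 0.9356 S → |Z| = 1/|Y| = 1.069 Ω, ∠Z = −∠Y = -90.00°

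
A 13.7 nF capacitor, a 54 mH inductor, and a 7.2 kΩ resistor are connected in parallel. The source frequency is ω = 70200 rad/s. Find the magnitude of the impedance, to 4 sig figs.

X_L = ωL = 3791 Ω
X_C = 1/(ωC) = 1040 Ω
Parallel: admittances add. Y = 1/R + 1/(jωL) + jωC
Y = (0.0001389 + j0.0006979) S
|Y| = 0.0007116 S → |Z| = 1/|Y| = 1405 Ω, ∠Z = −∠Y = -78.75°

1405 Ω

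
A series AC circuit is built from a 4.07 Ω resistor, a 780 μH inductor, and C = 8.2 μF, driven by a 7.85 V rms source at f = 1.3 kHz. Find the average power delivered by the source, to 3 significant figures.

2.79 W

ω = 2πf = 8168 rad/s
X_L = ωL = 6.37 Ω
X_C = 1/(ωC) = 14.9 Ω
Net reactance X = X_L − X_C = -8.56 Ω
Z = 4.07 − j8.56 Ω
|Z| = √(4.07² + 8.56²) = 9.48 Ω
∠Z = arctan(-8.56/4.07) = -64.6°
I = V/|Z| = 828 mA
P = VI cos φ = 7.85 × 0.828 × cos(-64.6°) = 2.79 W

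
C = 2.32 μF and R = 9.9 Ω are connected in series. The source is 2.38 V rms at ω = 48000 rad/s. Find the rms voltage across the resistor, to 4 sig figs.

X_C = 1/(ωC) = 8.980 Ω
Z = 9.900 − j8.980 Ω
|Z| = √(9.900² + 8.980²) = 13.37 Ω
I = V/|Z| = 178.1 mA
V_R = I·|Z_R| = 0.1781 × 9.900 = 1.763 V

1.763 V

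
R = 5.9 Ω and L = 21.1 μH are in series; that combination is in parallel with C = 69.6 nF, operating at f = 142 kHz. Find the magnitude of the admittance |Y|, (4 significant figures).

20.45 mS

ω = 2πf = 892200 rad/s
X_L = ωL = 18.83 Ω
X_C = 1/(ωC) = 16.10 Ω
Branch 1 (R+jX_L): Z₁ = 5.900 + j18.83 Ω, |Z₁| = 19.73 Ω
Branch 2 (−jX_C): Z₂ = −j16.10 Ω
Parallel: Z = Z₁Z₂/(Z₁+Z₂), |Z| = 48.89 Ω, ∠Z = -42.17°
|Y| = 1/|Z| = 20.45 mS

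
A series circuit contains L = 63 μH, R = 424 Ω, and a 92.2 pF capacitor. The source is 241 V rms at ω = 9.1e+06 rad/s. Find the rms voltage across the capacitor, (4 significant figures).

X_L = ωL = 573.3 Ω
X_C = 1/(ωC) = 1192 Ω
Net reactance X = X_L − X_C = -618.6 Ω
Z = 424.0 − j618.6 Ω
|Z| = √(424.0² + 618.6²) = 749.9 Ω
I = V/|Z| = 321.4 mA
V_C = I·|Z_C| = 0.3214 × 1192 = 383.0 V

383.0 V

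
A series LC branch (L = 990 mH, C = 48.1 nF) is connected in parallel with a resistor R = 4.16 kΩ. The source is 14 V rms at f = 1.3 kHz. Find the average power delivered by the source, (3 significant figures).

47.1 mW

ω = 2πf = 8168 rad/s
X_L = ωL = 8090 Ω
X_C = 1/(ωC) = 2550 Ω
Branch 1: Z₁ = R = 4160 Ω
Branch 2 (series LC): Z₂ = j(X_L − X_C) = j5540 Ω
Parallel: Z = Z₁Z₂/(Z₁+Z₂), |Z| = 3330 Ω, ∠Z = 36.9°
I = V/|Z| = 4.21 mA
P = VI cos φ = 14 × 0.00421 × cos(36.9°) = 47.1 mW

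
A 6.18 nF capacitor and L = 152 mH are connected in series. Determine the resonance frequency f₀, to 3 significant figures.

5.19 kHz

ω₀ = 1/√(LC) = 1/√(0.152 × 6.18e-09) = 32630 rad/s
f₀ = ω₀/(2π) = 5.19 kHz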